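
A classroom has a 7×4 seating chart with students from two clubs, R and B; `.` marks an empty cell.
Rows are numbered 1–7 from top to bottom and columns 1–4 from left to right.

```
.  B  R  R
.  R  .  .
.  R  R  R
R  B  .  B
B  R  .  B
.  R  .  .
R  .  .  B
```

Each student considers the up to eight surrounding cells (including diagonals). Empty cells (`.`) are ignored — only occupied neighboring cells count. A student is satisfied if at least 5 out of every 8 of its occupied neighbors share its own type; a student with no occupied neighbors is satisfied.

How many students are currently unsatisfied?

8

Row 1: (1,2)B 0/2 ✗ · (1,3)R 2/3 ✓ · (1,4)R 1/1 ✓
Row 2: (2,2)R 3/4 ✓
Row 3: (3,2)R 3/4 ✓ · (3,3)R 3/5 ✗ · (3,4)R 1/2 ✗
Row 4: (4,1)R 2/4 ✗ · (4,2)B 1/5 ✗ · (4,4)B 1/3 ✗
Row 5: (5,1)B 1/4 ✗ · (5,2)R 2/4 ✗ · (5,4)B 1/1 ✓
Row 6: (6,2)R 2/3 ✓
Row 7: (7,1)R 1/1 ✓ · (7,4)B 0/0 ✓
Unsatisfied: (1,2), (3,3), (3,4), (4,1), (4,2), (4,4), (5,1), (5,2) — 8 in total.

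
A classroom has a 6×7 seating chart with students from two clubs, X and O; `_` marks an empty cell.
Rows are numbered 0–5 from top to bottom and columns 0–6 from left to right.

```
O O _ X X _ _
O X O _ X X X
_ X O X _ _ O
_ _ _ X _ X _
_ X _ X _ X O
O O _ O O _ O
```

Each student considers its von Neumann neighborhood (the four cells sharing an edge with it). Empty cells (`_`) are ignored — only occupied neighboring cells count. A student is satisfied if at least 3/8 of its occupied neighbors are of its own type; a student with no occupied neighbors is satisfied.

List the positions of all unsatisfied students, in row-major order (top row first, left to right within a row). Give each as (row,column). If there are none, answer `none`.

Row 0: (0,0)O 2/2 ✓ · (0,1)O 1/2 ✓ · (0,3)X 1/1 ✓ · (0,4)X 2/2 ✓
Row 1: (1,0)O 1/2 ✓ · (1,1)X 1/4 ✗ · (1,2)O 1/2 ✓ · (1,4)X 2/2 ✓ · (1,5)X 2/2 ✓ · (1,6)X 1/2 ✓
Row 2: (2,1)X 1/2 ✓ · (2,2)O 1/3 ✗ · (2,3)X 1/2 ✓ · (2,6)O 0/1 ✗
Row 3: (3,3)X 2/2 ✓ · (3,5)X 1/1 ✓
Row 4: (4,1)X 0/1 ✗ · (4,3)X 1/2 ✓ · (4,5)X 1/2 ✓ · (4,6)O 1/2 ✓
Row 5: (5,0)O 1/1 ✓ · (5,1)O 1/2 ✓ · (5,3)O 1/2 ✓ · (5,4)O 1/1 ✓ · (5,6)O 1/1 ✓

(1,1), (2,2), (2,6), (4,1)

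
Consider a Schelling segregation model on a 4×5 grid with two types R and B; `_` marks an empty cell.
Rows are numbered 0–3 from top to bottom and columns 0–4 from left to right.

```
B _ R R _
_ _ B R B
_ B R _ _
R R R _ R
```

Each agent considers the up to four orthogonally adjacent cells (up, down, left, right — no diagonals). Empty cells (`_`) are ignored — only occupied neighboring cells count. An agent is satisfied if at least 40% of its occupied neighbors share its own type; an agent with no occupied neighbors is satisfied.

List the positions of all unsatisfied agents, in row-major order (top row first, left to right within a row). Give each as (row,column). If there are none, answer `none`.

(1,2), (1,3), (1,4), (2,1), (2,2)

(0,0)B 0/0 ✓
(0,2)R 1/2 ✓
(0,3)R 2/2 ✓
(1,2)B 0/3 ✗
(1,3)R 1/3 ✗
(1,4)B 0/1 ✗
(2,1)B 0/2 ✗
(2,2)R 1/3 ✗
(3,0)R 1/1 ✓
(3,1)R 2/3 ✓
(3,2)R 2/2 ✓
(3,4)R 0/0 ✓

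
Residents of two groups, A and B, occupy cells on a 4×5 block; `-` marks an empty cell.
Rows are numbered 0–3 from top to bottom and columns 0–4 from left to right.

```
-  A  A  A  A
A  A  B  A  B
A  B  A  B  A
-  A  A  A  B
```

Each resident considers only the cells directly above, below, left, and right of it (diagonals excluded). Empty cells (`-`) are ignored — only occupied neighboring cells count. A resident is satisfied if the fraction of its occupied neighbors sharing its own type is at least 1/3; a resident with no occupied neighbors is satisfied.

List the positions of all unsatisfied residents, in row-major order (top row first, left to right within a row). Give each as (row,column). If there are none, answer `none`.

(1,2), (1,3), (1,4), (2,1), (2,2), (2,3), (2,4), (3,4)

Row 0: (0,1)A 2/2 ✓ · (0,2)A 2/3 ✓ · (0,3)A 3/3 ✓ · (0,4)A 1/2 ✓
Row 1: (1,0)A 2/2 ✓ · (1,1)A 2/4 ✓ · (1,2)B 0/4 ✗ · (1,3)A 1/4 ✗ · (1,4)B 0/3 ✗
Row 2: (2,0)A 1/2 ✓ · (2,1)B 0/4 ✗ · (2,2)A 1/4 ✗ · (2,3)B 0/4 ✗ · (2,4)A 0/3 ✗
Row 3: (3,1)A 1/2 ✓ · (3,2)A 3/3 ✓ · (3,3)A 1/3 ✓ · (3,4)B 0/2 ✗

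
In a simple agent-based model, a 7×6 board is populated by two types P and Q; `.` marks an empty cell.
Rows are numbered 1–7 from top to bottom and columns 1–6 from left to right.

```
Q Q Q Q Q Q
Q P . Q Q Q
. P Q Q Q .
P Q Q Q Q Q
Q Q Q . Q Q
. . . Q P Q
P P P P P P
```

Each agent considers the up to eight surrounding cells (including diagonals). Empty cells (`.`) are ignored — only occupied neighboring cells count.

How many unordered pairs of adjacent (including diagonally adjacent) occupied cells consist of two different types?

Scan each occupied cell's neighbors to the right and below (and the two forward diagonals) so each pair is counted once.
From row 1: 3 unlike of 18 pairs (running 3/18).
From row 2: 3 unlike of 12 pairs (running 6/30).
From row 3: 3 unlike of 15 pairs (running 9/45).
From row 4: 3 unlike of 18 pairs (running 12/63).
From row 5: 2 unlike of 9 pairs (running 14/72).
From row 6: 7 unlike of 10 pairs (running 21/82).
From row 7: 0 unlike of 5 pairs (running 21/87).
Total adjacent occupied pairs: 87; unlike-type pairs: 21.

21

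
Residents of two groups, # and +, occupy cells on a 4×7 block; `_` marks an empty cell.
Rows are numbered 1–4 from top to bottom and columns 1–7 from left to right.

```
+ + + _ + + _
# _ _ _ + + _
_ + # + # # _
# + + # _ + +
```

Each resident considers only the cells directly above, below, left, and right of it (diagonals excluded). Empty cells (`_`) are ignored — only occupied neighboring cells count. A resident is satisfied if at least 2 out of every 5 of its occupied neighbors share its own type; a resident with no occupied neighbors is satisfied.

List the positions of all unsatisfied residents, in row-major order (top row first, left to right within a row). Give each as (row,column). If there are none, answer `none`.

(2,1), (3,3), (3,4), (3,5), (3,6), (4,1), (4,3), (4,4)

(1,1)+ 1/2 ✓
(1,2)+ 2/2 ✓
(1,3)+ 1/1 ✓
(1,5)+ 2/2 ✓
(1,6)+ 2/2 ✓
(2,1)# 0/1 ✗
(2,5)+ 2/3 ✓
(2,6)+ 2/3 ✓
(3,2)+ 1/2 ✓
(3,3)# 0/3 ✗
(3,4)+ 0/3 ✗
(3,5)# 1/3 ✗
(3,6)# 1/3 ✗
(4,1)# 0/1 ✗
(4,2)+ 2/3 ✓
(4,3)+ 1/3 ✗
(4,4)# 0/2 ✗
(4,6)+ 1/2 ✓
(4,7)+ 1/1 ✓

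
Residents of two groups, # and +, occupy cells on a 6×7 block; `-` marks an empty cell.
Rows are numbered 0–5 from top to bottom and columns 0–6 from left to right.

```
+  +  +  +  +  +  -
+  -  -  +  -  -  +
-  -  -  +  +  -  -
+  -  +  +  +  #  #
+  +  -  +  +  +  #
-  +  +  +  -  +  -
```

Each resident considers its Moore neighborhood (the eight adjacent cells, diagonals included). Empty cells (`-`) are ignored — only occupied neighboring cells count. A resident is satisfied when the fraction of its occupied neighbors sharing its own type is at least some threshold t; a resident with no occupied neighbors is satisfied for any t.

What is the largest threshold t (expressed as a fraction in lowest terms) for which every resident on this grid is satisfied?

1/3

(0,0)+ 2/2
(0,1)+ 3/3
(0,2)+ 3/3
(0,3)+ 3/3
(0,4)+ 3/3
(0,5)+ 2/2
(1,0)+ 2/2
(1,3)+ 5/5
(1,6)+ 1/1
(2,3)+ 5/5
(2,4)+ 4/5
(3,0)+ 2/2
(3,2)+ 4/4
(3,3)+ 6/6
(3,4)+ 6/7
(3,5)# 2/6
(3,6)# 2/3
(4,0)+ 3/3
(4,1)+ 5/5
(4,3)+ 6/6
(4,4)+ 6/7
(4,5)+ 3/6
(4,6)# 2/4
(5,1)+ 3/3
(5,2)+ 4/4
(5,3)+ 3/3
(5,5)+ 2/3
The smallest same-type fraction is 2/6 at (3,5), which reduces to 1/3. Any threshold above that leaves this resident unsatisfied.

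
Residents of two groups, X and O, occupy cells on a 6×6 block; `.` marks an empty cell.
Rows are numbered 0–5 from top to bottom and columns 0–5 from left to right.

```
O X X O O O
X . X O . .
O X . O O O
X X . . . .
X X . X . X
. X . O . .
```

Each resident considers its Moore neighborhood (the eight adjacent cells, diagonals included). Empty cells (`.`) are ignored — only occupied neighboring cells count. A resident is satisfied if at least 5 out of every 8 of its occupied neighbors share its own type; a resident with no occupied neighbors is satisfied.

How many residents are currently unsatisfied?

(0,0)O 0/2 unhappy
(0,1)X 3/4 ok
(0,2)X 2/4 unhappy
(0,3)O 2/4 unhappy
(0,4)O 3/3 ok
(0,5)O 1/1 ok
(1,0)X 2/4 unhappy
(1,2)X 3/6 unhappy
(1,3)O 4/6 ok
(2,0)O 0/4 unhappy
(2,1)X 4/5 ok
(2,3)O 2/3 ok
(2,4)O 3/3 ok
(2,5)O 1/1 ok
(3,0)X 4/5 ok
(3,1)X 4/5 ok
(4,0)X 4/4 ok
(4,1)X 4/4 ok
(4,3)X 0/1 unhappy
(4,5)X 0/0 ok
(5,1)X 2/2 ok
(5,3)O 0/1 unhappy
Unsatisfied: (0,0), (0,2), (0,3), (1,0), (1,2), (2,0), (4,3), (5,3) — 8 in total.

8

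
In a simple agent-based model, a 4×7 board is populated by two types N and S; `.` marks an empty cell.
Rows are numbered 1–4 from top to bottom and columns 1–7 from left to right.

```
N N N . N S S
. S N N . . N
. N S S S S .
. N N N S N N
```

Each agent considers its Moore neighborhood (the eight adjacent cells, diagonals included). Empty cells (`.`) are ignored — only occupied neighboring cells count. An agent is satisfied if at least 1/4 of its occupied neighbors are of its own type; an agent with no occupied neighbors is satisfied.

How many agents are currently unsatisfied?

3

(1,1)N 1/2 ok
(1,2)N 3/4 ok
(1,3)N 3/4 ok
(1,5)N 1/2 ok
(1,6)S 1/3 ok
(1,7)S 1/2 ok
(2,2)S 1/6 unhappy
(2,3)N 4/7 ok
(2,4)N 3/6 ok
(2,7)N 0/3 unhappy
(3,2)N 3/5 ok
(3,3)S 2/8 ok
(3,4)S 3/7 ok
(3,5)S 3/6 ok
(3,6)S 2/5 ok
(4,2)N 2/3 ok
(4,3)N 3/5 ok
(4,4)N 1/5 unhappy
(4,5)S 3/5 ok
(4,6)N 1/4 ok
(4,7)N 1/2 ok
Unsatisfied: (2,2), (2,7), (4,4) — 3 in total.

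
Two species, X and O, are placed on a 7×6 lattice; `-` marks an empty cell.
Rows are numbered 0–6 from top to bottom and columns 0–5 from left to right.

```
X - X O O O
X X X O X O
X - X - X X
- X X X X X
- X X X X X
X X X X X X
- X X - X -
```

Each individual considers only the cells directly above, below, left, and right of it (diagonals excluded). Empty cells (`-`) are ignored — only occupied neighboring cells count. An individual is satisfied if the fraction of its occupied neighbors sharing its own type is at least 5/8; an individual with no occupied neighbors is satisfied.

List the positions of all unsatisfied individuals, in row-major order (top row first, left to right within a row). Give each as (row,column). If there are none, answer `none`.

(0,2), (1,3), (1,4), (1,5)

(0,0)X 1/1 ok
(0,2)X 1/2 unhappy
(0,3)O 2/3 ok
(0,4)O 2/3 ok
(0,5)O 2/2 ok
(1,0)X 3/3 ok
(1,1)X 2/2 ok
(1,2)X 3/4 ok
(1,3)O 1/3 unhappy
(1,4)X 1/4 unhappy
(1,5)O 1/3 unhappy
(2,0)X 1/1 ok
(2,2)X 2/2 ok
(2,4)X 3/3 ok
(2,5)X 2/3 ok
(3,1)X 2/2 ok
(3,2)X 4/4 ok
(3,3)X 3/3 ok
(3,4)X 4/4 ok
(3,5)X 3/3 ok
(4,1)X 3/3 ok
(4,2)X 4/4 ok
(4,3)X 4/4 ok
(4,4)X 4/4 ok
(4,5)X 3/3 ok
(5,0)X 1/1 ok
(5,1)X 4/4 ok
(5,2)X 4/4 ok
(5,3)X 3/3 ok
(5,4)X 4/4 ok
(5,5)X 2/2 ok
(6,1)X 2/2 ok
(6,2)X 2/2 ok
(6,4)X 1/1 ok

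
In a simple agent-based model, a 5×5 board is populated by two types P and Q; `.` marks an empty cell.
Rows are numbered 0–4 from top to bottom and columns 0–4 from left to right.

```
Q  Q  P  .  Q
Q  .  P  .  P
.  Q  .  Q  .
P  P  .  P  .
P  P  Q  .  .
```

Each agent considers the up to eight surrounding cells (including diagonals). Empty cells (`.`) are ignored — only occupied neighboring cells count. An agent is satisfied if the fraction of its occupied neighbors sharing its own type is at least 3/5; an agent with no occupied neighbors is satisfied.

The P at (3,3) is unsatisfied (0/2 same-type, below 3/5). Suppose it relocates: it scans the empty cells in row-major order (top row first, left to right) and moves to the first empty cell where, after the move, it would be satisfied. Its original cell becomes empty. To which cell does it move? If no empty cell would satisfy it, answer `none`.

Vacating (3,3). Empty cells in order:
  (0,3): 3/4 same-type → satisfied — stop here.

(0,3)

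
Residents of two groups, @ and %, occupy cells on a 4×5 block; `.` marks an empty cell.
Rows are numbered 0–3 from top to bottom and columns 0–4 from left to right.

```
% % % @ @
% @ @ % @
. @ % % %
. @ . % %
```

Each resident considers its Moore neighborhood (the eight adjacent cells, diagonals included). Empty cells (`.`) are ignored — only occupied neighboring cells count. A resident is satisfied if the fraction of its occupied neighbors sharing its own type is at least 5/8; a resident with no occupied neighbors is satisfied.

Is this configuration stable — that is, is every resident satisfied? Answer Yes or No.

(0,0)% 2/3 ok
(0,1)% 3/5 unhappy
(0,2)% 2/5 unhappy
(0,3)@ 3/5 unhappy
(0,4)@ 2/3 ok
(1,0)% 2/4 unhappy
(1,1)@ 2/7 unhappy
(1,2)@ 3/8 unhappy
(1,3)% 4/8 unhappy
(1,4)@ 2/5 unhappy
(2,1)@ 3/5 unhappy
(2,2)% 3/7 unhappy
(2,3)% 5/7 ok
(2,4)% 4/5 ok
(3,1)@ 1/2 unhappy
(3,3)% 4/4 ok
(3,4)% 3/3 ok
For instance (0,1) has only 3/5 same-type neighbors, below 5/8.

No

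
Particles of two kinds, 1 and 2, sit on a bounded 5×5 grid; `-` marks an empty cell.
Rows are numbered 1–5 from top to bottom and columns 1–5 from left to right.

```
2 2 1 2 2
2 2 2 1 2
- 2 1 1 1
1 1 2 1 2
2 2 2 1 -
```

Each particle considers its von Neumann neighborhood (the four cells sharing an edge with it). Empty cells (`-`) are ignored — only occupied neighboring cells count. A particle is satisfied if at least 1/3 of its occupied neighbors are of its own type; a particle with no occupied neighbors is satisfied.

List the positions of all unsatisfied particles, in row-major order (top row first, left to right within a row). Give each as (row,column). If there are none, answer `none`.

(1,3), (2,3), (2,4), (3,3), (4,2), (4,3), (4,5)

Row 1: (1,1)2 2/2 ok · (1,2)2 2/3 ok · (1,3)1 0/3 unhappy · (1,4)2 1/3 ok · (1,5)2 2/2 ok
Row 2: (2,1)2 2/2 ok · (2,2)2 4/4 ok · (2,3)2 1/4 unhappy · (2,4)1 1/4 unhappy · (2,5)2 1/3 ok
Row 3: (3,2)2 1/3 ok · (3,3)1 1/4 unhappy · (3,4)1 4/4 ok · (3,5)1 1/3 ok
Row 4: (4,1)1 1/2 ok · (4,2)1 1/4 unhappy · (4,3)2 1/4 unhappy · (4,4)1 2/4 ok · (4,5)2 0/2 unhappy
Row 5: (5,1)2 1/2 ok · (5,2)2 2/3 ok · (5,3)2 2/3 ok · (5,4)1 1/2 ok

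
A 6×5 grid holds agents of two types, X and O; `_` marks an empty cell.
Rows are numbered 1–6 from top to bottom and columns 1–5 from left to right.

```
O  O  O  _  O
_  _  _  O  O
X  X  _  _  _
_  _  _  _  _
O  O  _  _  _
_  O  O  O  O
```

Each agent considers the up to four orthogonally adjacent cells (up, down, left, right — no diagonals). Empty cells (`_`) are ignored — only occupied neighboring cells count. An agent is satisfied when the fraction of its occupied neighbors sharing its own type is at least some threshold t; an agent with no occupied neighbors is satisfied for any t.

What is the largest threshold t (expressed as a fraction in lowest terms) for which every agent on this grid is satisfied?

(1,1)O 1/1
(1,2)O 2/2
(1,3)O 1/1
(1,5)O 1/1
(2,4)O 1/1
(2,5)O 2/2
(3,1)X 1/1
(3,2)X 1/1
(5,1)O 1/1
(5,2)O 2/2
(6,2)O 2/2
(6,3)O 2/2
(6,4)O 2/2
(6,5)O 1/1
The smallest same-type fraction is 1/1 at (1,1), which reduces to 1/1. Any threshold above that leaves this agent unsatisfied.

1/1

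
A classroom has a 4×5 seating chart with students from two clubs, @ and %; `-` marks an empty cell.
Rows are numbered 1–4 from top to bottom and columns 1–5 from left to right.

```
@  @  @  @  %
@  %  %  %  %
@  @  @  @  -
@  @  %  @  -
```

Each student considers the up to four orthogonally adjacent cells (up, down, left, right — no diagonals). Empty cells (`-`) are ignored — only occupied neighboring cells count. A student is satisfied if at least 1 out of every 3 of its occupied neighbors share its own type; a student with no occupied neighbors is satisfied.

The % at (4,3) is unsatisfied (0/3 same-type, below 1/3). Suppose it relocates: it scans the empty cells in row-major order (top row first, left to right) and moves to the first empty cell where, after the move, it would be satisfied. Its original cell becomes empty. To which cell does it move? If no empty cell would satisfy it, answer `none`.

(3,5)

Vacating (4,3). Empty cells in order:
  (3,5): 1/2 same-type → satisfied — stop here.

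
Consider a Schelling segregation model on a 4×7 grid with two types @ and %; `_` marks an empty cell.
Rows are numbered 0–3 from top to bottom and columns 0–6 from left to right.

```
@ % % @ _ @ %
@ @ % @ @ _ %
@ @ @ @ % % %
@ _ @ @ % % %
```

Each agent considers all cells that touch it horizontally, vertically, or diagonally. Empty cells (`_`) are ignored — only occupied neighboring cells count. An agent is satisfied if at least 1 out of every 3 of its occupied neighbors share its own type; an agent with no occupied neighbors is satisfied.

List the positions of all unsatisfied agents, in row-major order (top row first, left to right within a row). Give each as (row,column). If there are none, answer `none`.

Row 0: (0,0)@ 2/3 ✓ · (0,1)% 2/5 ✓ · (0,2)% 2/5 ✓ · (0,3)@ 2/4 ✓ · (0,5)@ 1/3 ✓ · (0,6)% 1/2 ✓
Row 1: (1,0)@ 4/5 ✓ · (1,1)@ 5/8 ✓ · (1,2)% 2/8 ✗ · (1,3)@ 4/7 ✓ · (1,4)@ 4/6 ✓ · (1,6)% 3/4 ✓
Row 2: (2,0)@ 4/4 ✓ · (2,1)@ 6/7 ✓ · (2,2)@ 6/7 ✓ · (2,3)@ 5/8 ✓ · (2,4)% 3/7 ✓ · (2,5)% 6/7 ✓ · (2,6)% 4/4 ✓
Row 3: (3,0)@ 2/2 ✓ · (3,2)@ 4/4 ✓ · (3,3)@ 3/5 ✓ · (3,4)% 3/5 ✓ · (3,5)% 5/5 ✓ · (3,6)% 3/3 ✓

(1,2)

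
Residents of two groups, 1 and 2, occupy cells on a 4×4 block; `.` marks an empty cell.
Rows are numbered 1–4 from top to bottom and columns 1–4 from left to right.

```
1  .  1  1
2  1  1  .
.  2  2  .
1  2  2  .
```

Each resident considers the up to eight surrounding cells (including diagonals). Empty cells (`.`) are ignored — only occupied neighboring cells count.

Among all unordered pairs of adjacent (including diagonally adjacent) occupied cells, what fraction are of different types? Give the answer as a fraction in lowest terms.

Scan each occupied cell's neighbors to the right and below (and the two forward diagonals) so each pair is counted once.
Row 1: 1(1,1)–2(2,1)≠ 1(1,1)–1(2,2)= 1(1,3)–1(1,4)= 1(1,3)–1(2,3)= 1(1,3)–1(2,2)= 1(1,4)–1(2,3)=  → 1/6 unlike.
Row 2: 2(2,1)–1(2,2)≠ 2(2,1)–2(3,2)= 1(2,2)–1(2,3)= 1(2,2)–2(3,2)≠ 1(2,2)–2(3,3)≠ 1(2,3)–2(3,3)≠ 1(2,3)–2(3,2)≠  → 5/7 unlike.
Row 3: 2(3,2)–2(3,3)= 2(3,2)–2(4,2)= 2(3,2)–2(4,3)= 2(3,2)–1(4,1)≠ 2(3,3)–2(4,3)= 2(3,3)–2(4,2)=  → 1/6 unlike.
Row 4: 1(4,1)–2(4,2)≠ 2(4,2)–2(4,3)=  → 1/2 unlike.
Total adjacent occupied pairs: 21; unlike-type pairs: 8.
8/21 is already in lowest terms.

8/21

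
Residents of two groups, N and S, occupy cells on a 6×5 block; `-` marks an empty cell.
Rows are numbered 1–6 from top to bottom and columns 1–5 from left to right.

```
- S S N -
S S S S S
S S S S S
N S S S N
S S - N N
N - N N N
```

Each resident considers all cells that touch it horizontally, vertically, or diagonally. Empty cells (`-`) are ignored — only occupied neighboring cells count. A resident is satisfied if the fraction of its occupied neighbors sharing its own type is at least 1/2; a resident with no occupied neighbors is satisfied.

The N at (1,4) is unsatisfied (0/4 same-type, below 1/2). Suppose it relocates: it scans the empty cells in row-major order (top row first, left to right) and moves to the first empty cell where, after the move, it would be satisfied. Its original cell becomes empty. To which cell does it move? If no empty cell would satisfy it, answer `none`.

Vacating (1,4). Empty cells in order:
  (1,1): 0/3 same-type → still unsatisfied.
  (1,5): 0/2 same-type → still unsatisfied.
  (5,3): 3/7 same-type → still unsatisfied.
  (6,2): 2/4 same-type → satisfied — stop here.

(6,2)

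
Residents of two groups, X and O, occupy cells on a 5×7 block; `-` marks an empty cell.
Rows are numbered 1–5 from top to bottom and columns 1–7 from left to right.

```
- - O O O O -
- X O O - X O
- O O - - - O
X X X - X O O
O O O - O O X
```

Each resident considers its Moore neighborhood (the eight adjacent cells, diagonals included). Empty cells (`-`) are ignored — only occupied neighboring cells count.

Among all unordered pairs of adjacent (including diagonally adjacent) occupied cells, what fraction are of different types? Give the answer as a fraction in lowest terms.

Scan each occupied cell's neighbors to the right and below (and the two forward diagonals) so each pair is counted once.
Row 1: O(1,3)–O(1,4)= O(1,3)–O(2,3)= O(1,3)–O(2,4)= O(1,3)–X(2,2)≠ O(1,4)–O(1,5)= O(1,4)–O(2,4)= O(1,4)–O(2,3)= O(1,5)–O(1,6)= O(1,5)–X(2,6)≠ O(1,5)–O(2,4)= O(1,6)–X(2,6)≠ O(1,6)–O(2,7)=  → 3/12 unlike.
Row 2: X(2,2)–O(2,3)≠ X(2,2)–O(3,2)≠ X(2,2)–O(3,3)≠ O(2,3)–O(2,4)= O(2,3)–O(3,3)= O(2,3)–O(3,2)= O(2,4)–O(3,3)= X(2,6)–O(2,7)≠ X(2,6)–O(3,7)≠ O(2,7)–O(3,7)=  → 5/10 unlike.
Row 3: O(3,2)–O(3,3)= O(3,2)–X(4,2)≠ O(3,2)–X(4,3)≠ O(3,2)–X(4,1)≠ O(3,3)–X(4,3)≠ O(3,3)–X(4,2)≠ O(3,7)–O(4,7)= O(3,7)–O(4,6)=  → 5/8 unlike.
Row 4: X(4,1)–X(4,2)= X(4,1)–O(5,1)≠ X(4,1)–O(5,2)≠ X(4,2)–X(4,3)= X(4,2)–O(5,2)≠ X(4,2)–O(5,3)≠ X(4,2)–O(5,1)≠ X(4,3)–O(5,3)≠ X(4,3)–O(5,2)≠ X(4,5)–O(4,6)≠ X(4,5)–O(5,5)≠ X(4,5)–O(5,6)≠ O(4,6)–O(4,7)= O(4,6)–O(5,6)= O(4,6)–X(5,7)≠ O(4,6)–O(5,5)= O(4,7)–X(5,7)≠ O(4,7)–O(5,6)=  → 12/18 unlike.
Row 5: O(5,1)–O(5,2)= O(5,2)–O(5,3)= O(5,5)–O(5,6)= O(5,6)–X(5,7)≠  → 1/4 unlike.
Total adjacent occupied pairs: 52; unlike-type pairs: 26.
26/52 reduces to 1/2.

1/2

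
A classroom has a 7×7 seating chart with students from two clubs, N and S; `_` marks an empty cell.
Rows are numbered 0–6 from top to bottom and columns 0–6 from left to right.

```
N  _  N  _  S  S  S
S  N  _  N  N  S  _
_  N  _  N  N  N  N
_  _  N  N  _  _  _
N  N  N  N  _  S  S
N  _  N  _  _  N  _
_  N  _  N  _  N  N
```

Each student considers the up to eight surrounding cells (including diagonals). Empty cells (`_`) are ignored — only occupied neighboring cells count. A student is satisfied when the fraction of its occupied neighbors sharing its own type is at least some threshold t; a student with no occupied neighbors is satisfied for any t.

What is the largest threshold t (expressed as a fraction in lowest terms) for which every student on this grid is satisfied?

Row 0: (0,0)N 1/2 · (0,2)N 2/2 · (0,4)S 2/4 · (0,5)S 3/4 · (0,6)S 2/2
Row 1: (1,0)S 0/3 · (1,1)N 3/4 · (1,3)N 4/5 · (1,4)N 4/7 · (1,5)S 3/7
Row 2: (2,1)N 2/3 · (2,3)N 5/5 · (2,4)N 5/6 · (2,5)N 3/4 · (2,6)N 1/2
Row 3: (3,2)N 6/6 · (3,3)N 5/5
Row 4: (4,0)N 2/2 · (4,1)N 5/5 · (4,2)N 5/5 · (4,3)N 4/4 · (4,5)S 1/2 · (4,6)S 1/2
Row 5: (5,0)N 3/3 · (5,2)N 5/5 · (5,5)N 2/4
Row 6: (6,1)N 2/2 · (6,3)N 1/1 · (6,5)N 2/2 · (6,6)N 2/2
The smallest same-type fraction is 0/3 at (1,0), which reduces to 0/1. Any threshold above that leaves this student unsatisfied.

0/1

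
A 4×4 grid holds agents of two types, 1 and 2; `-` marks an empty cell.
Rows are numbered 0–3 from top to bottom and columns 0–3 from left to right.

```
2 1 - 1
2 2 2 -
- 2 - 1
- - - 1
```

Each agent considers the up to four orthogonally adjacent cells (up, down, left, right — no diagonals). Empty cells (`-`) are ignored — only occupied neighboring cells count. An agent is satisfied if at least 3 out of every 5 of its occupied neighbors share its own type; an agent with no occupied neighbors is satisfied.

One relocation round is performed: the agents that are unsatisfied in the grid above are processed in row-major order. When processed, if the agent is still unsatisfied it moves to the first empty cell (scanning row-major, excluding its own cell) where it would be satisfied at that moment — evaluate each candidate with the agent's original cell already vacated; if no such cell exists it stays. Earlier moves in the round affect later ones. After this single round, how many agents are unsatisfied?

1

Initially unsatisfied (in order): (0,0), (0,1).
  (0,0) → (2,0).
  (0,1) → (1,3).
Resulting grid:
- - - 1
2 2 2 1
2 2 - 1
- - - 1
Unsatisfied now: (1,2).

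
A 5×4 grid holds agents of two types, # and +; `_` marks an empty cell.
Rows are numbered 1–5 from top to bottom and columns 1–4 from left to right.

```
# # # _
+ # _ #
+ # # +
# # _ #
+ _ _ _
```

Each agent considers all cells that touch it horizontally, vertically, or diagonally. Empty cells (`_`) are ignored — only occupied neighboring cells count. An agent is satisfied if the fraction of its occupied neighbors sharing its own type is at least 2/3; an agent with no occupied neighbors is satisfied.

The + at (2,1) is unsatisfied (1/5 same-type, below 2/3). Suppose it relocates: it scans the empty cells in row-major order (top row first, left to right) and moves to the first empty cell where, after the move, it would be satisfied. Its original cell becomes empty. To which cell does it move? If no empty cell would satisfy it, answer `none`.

Vacating (2,1). Empty cells in order:
  (1,4): 0/2 same-type → still unsatisfied.
  (2,3): 1/7 same-type → still unsatisfied.
  (4,3): 1/5 same-type → still unsatisfied.
  (5,2): 1/3 same-type → still unsatisfied.
  (5,3): 0/2 same-type → still unsatisfied.
  (5,4): 0/1 same-type → still unsatisfied.

none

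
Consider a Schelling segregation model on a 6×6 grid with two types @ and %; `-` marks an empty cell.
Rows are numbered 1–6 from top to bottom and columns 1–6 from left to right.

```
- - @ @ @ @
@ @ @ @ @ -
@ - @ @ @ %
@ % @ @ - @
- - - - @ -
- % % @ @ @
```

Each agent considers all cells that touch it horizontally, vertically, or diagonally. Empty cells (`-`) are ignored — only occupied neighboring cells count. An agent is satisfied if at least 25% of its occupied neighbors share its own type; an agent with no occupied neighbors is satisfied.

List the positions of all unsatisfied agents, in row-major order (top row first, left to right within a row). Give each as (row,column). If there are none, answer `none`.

(3,6), (4,2)

Row 1: (1,3)@ 4/4 ok · (1,4)@ 5/5 ok · (1,5)@ 4/4 ok · (1,6)@ 2/2 ok
Row 2: (2,1)@ 2/2 ok · (2,2)@ 5/5 ok · (2,3)@ 6/6 ok · (2,4)@ 8/8 ok · (2,5)@ 6/7 ok
Row 3: (3,1)@ 3/4 ok · (3,3)@ 6/7 ok · (3,4)@ 7/7 ok · (3,5)@ 5/6 ok · (3,6)% 0/3 unhappy
Row 4: (4,1)@ 1/2 ok · (4,2)% 0/4 unhappy · (4,3)@ 3/4 ok · (4,4)@ 5/5 ok · (4,6)@ 2/3 ok
Row 5: (5,5)@ 5/5 ok
Row 6: (6,2)% 1/1 ok · (6,3)% 1/2 ok · (6,4)@ 2/3 ok · (6,5)@ 3/3 ok · (6,6)@ 2/2 ok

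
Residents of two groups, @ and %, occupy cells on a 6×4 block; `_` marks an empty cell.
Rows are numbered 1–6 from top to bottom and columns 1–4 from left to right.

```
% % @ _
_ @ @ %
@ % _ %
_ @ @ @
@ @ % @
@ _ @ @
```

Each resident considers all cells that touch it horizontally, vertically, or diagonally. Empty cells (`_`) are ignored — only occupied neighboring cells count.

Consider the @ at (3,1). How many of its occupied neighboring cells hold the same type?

Occupied neighbors of (3,1): (2,2)=@, (3,2)=%, (4,2)=@.
Same type (@): 2 of 3.

2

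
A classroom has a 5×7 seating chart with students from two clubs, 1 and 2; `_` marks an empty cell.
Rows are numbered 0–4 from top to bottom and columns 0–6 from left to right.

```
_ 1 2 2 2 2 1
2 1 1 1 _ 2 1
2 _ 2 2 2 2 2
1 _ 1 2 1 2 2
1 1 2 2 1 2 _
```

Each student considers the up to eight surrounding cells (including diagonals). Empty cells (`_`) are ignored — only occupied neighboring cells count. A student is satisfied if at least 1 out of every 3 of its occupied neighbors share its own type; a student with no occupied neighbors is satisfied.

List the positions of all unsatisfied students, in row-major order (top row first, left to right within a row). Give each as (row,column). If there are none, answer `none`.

Row 0: (0,1)1 2/4 ✓ · (0,2)2 1/5 ✗ · (0,3)2 2/4 ✓ · (0,4)2 3/4 ✓ · (0,5)2 2/4 ✓ · (0,6)1 1/3 ✓
Row 1: (1,0)2 1/3 ✓ · (1,1)1 2/6 ✓ · (1,2)1 3/7 ✓ · (1,3)1 1/7 ✗ · (1,5)2 5/7 ✓ · (1,6)1 1/5 ✗
Row 2: (2,0)2 1/3 ✓ · (2,2)2 2/6 ✓ · (2,3)2 3/7 ✓ · (2,4)2 5/7 ✓ · (2,5)2 5/7 ✓ · (2,6)2 4/5 ✓
Row 3: (3,0)1 2/3 ✓ · (3,2)1 1/6 ✗ · (3,3)2 5/8 ✓ · (3,4)1 1/8 ✗ · (3,5)2 5/7 ✓ · (3,6)2 4/4 ✓
Row 4: (4,0)1 2/2 ✓ · (4,1)1 3/4 ✓ · (4,2)2 2/4 ✓ · (4,3)2 2/5 ✓ · (4,4)1 1/5 ✗ · (4,5)2 2/4 ✓

(0,2), (1,3), (1,6), (3,2), (3,4), (4,4)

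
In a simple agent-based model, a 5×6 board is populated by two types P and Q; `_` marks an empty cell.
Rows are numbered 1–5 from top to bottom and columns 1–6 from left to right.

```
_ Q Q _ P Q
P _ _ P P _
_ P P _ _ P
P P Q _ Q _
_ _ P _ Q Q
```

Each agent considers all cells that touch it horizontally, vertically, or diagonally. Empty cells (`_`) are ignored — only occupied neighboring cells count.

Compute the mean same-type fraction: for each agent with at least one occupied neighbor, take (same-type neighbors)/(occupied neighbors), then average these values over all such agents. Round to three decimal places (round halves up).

0.628

Row 1: (1,2)Q 1/2 · (1,3)Q 1/2 · (1,5)P 2/3 · (1,6)Q 0/2
Row 2: (2,1)P 1/2 · (2,4)P 3/4 · (2,5)P 3/4
Row 3: (3,2)P 4/5 · (3,3)P 3/4 · (3,6)P 1/2
Row 4: (4,1)P 2/2 · (4,2)P 4/5 · (4,3)Q 0/4 · (4,5)Q 2/3
Row 5: (5,3)P 1/2 · (5,5)Q 2/2 · (5,6)Q 2/2
Sum over 17 agents: 1/2 + 1/2 + 2/3 + 0/2 + 1/2 + 3/4 + 3/4 + 4/5 + 3/4 + 1/2 + 2/2 + 4/5 + 0/4 + 2/3 + 1/2 + 2/2 + 2/2 = 641/60; mean = 641/60 ÷ 17 = 641/1020 = 0.628431… → 0.628.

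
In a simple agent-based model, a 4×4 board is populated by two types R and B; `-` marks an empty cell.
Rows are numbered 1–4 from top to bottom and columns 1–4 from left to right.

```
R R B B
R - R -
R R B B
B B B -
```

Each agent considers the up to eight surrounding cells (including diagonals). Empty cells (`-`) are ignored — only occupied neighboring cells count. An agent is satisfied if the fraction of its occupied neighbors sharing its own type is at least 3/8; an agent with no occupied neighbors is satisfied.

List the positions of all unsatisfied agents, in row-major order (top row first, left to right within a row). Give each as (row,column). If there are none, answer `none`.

(1,3), (2,3), (4,1)

Row 1: (1,1)R 2/2 ok · (1,2)R 3/4 ok · (1,3)B 1/3 unhappy · (1,4)B 1/2 ok
Row 2: (2,1)R 4/4 ok · (2,3)R 2/6 unhappy
Row 3: (3,1)R 2/4 ok · (3,2)R 3/7 ok · (3,3)B 3/5 ok · (3,4)B 2/3 ok
Row 4: (4,1)B 1/3 unhappy · (4,2)B 3/5 ok · (4,3)B 3/4 ok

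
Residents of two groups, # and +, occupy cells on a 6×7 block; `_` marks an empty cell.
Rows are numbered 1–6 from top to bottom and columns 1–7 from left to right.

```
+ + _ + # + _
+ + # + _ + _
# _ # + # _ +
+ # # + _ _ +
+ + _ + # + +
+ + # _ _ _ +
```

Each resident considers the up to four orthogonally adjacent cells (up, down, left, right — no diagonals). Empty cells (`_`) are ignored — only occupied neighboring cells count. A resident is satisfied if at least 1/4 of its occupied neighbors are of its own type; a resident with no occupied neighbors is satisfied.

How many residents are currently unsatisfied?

Row 1: (1,1)+ 2/2 ✓ · (1,2)+ 2/2 ✓ · (1,4)+ 1/2 ✓ · (1,5)# 0/2 ✗ · (1,6)+ 1/2 ✓
Row 2: (2,1)+ 2/3 ✓ · (2,2)+ 2/3 ✓ · (2,3)# 1/3 ✓ · (2,4)+ 2/3 ✓ · (2,6)+ 1/1 ✓
Row 3: (3,1)# 0/2 ✗ · (3,3)# 2/3 ✓ · (3,4)+ 2/4 ✓ · (3,5)# 0/1 ✗ · (3,7)+ 1/1 ✓
Row 4: (4,1)+ 1/3 ✓ · (4,2)# 1/3 ✓ · (4,3)# 2/3 ✓ · (4,4)+ 2/3 ✓ · (4,7)+ 2/2 ✓
Row 5: (5,1)+ 3/3 ✓ · (5,2)+ 2/3 ✓ · (5,4)+ 1/2 ✓ · (5,5)# 0/2 ✗ · (5,6)+ 1/2 ✓ · (5,7)+ 3/3 ✓
Row 6: (6,1)+ 2/2 ✓ · (6,2)+ 2/3 ✓ · (6,3)# 0/1 ✗ · (6,7)+ 1/1 ✓
Unsatisfied: (1,5), (3,1), (3,5), (5,5), (6,3) — 5 in total.

5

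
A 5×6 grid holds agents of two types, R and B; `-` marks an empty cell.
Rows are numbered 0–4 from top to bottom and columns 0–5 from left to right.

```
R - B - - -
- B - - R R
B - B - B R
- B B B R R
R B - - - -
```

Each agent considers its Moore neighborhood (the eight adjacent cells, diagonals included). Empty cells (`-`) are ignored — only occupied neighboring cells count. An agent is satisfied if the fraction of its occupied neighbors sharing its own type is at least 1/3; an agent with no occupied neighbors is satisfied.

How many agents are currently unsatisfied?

3

Row 0: (0,0)R 0/1 ✗ · (0,2)B 1/1 ✓
Row 1: (1,1)B 3/4 ✓ · (1,4)R 2/3 ✓ · (1,5)R 2/3 ✓
Row 2: (2,0)B 2/2 ✓ · (2,2)B 4/4 ✓ · (2,4)B 1/6 ✗ · (2,5)R 4/5 ✓
Row 3: (3,1)B 4/5 ✓ · (3,2)B 4/4 ✓ · (3,3)B 3/4 ✓ · (3,4)R 2/4 ✓ · (3,5)R 2/3 ✓
Row 4: (4,0)R 0/2 ✗ · (4,1)B 2/3 ✓
Unsatisfied: (0,0), (2,4), (4,0) — 3 in total.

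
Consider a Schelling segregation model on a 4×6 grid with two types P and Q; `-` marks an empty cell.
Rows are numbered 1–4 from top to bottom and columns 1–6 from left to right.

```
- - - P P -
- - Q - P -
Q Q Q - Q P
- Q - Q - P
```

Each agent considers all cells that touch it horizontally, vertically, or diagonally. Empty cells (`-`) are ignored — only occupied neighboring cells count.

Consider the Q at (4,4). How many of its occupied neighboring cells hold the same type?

Occupied neighbors of (4,4): (3,3)=Q, (3,5)=Q.
Same type (Q): 2 of 2.

2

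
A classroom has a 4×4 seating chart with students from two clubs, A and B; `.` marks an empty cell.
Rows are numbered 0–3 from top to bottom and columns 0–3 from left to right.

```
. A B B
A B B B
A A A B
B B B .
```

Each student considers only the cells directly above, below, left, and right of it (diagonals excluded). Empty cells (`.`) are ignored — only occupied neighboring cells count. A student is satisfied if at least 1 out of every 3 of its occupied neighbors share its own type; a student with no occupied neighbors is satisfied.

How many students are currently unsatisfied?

(0,1)A 0/2 unhappy
(0,2)B 2/3 ok
(0,3)B 2/2 ok
(1,0)A 1/2 ok
(1,1)B 1/4 unhappy
(1,2)B 3/4 ok
(1,3)B 3/3 ok
(2,0)A 2/3 ok
(2,1)A 2/4 ok
(2,2)A 1/4 unhappy
(2,3)B 1/2 ok
(3,0)B 1/2 ok
(3,1)B 2/3 ok
(3,2)B 1/2 ok
Unsatisfied: (0,1), (1,1), (2,2) — 3 in total.

3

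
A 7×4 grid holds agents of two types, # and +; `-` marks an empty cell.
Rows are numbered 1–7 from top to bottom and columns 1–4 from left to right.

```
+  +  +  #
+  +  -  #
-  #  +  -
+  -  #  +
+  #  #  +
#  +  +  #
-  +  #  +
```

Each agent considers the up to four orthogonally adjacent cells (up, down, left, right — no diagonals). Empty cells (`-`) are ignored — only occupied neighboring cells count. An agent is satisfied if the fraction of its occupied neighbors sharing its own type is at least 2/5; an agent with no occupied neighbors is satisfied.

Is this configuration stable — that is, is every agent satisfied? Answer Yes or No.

(1,1)+ 2/2 ok
(1,2)+ 3/3 ok
(1,3)+ 1/2 ok
(1,4)# 1/2 ok
(2,1)+ 2/2 ok
(2,2)+ 2/3 ok
(2,4)# 1/1 ok
(3,2)# 0/2 unhappy
(3,3)+ 0/2 unhappy
(4,1)+ 1/1 ok
(4,3)# 1/3 unhappy
(4,4)+ 1/2 ok
(5,1)+ 1/3 unhappy
(5,2)# 1/3 unhappy
(5,3)# 2/4 ok
(5,4)+ 1/3 unhappy
(6,1)# 0/2 unhappy
(6,2)+ 2/4 ok
(6,3)+ 1/4 unhappy
(6,4)# 0/3 unhappy
(7,2)+ 1/2 ok
(7,3)# 0/3 unhappy
(7,4)+ 0/2 unhappy
For instance (3,2) has only 0/2 same-type neighbors, below 2/5.

No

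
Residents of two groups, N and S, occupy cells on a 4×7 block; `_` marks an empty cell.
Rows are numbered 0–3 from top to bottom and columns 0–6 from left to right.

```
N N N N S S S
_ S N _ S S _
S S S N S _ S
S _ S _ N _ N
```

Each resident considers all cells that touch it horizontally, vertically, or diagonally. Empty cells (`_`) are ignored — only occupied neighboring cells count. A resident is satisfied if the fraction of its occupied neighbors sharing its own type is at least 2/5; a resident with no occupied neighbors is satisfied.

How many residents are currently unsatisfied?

(0,0)N 1/2 satisfied
(0,1)N 3/4 satisfied
(0,2)N 3/4 satisfied
(0,3)N 2/4 satisfied
(0,4)S 3/4 satisfied
(0,5)S 4/4 satisfied
(0,6)S 2/2 satisfied
(1,1)S 3/7 satisfied
(1,2)N 4/7 satisfied
(1,4)S 4/6 satisfied
(1,5)S 6/6 satisfied
(2,0)S 3/3 satisfied
(2,1)S 5/6 satisfied
(2,2)S 3/5 satisfied
(2,3)N 2/6 not
(2,4)S 2/4 satisfied
(2,6)S 1/2 satisfied
(3,0)S 2/2 satisfied
(3,2)S 2/3 satisfied
(3,4)N 1/2 satisfied
(3,6)N 0/1 not
Unsatisfied: (2,3), (3,6) — 2 in total.

2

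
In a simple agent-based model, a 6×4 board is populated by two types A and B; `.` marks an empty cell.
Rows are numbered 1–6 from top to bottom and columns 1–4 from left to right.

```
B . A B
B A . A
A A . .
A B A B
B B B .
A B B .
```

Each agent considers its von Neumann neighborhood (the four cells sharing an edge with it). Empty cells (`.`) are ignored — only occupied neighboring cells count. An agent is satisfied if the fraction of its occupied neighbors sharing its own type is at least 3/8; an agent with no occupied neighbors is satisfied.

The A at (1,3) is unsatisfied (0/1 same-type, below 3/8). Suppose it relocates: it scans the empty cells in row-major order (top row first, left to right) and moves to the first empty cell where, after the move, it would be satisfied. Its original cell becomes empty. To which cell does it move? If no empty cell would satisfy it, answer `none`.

(1,2)

Vacating (1,3). Empty cells in order:
  (1,2): 1/2 same-type → satisfied — stop here.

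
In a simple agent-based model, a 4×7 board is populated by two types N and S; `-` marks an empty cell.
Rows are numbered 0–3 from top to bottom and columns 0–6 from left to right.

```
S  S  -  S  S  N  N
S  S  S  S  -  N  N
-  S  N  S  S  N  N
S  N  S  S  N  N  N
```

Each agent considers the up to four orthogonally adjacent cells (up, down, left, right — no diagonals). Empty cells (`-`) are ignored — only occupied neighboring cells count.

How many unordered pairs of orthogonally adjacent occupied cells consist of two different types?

11

Scan each occupied cell's neighbors to the right and below so each pair is counted once.
Row 0: S(0,0)–S(0,1)= S(0,0)–S(1,0)= S(0,1)–S(1,1)= S(0,3)–S(0,4)= S(0,3)–S(1,3)= S(0,4)–N(0,5)≠ N(0,5)–N(0,6)= N(0,5)–N(1,5)= N(0,6)–N(1,6)=  → 1/9 unlike.
Row 1: S(1,0)–S(1,1)= S(1,1)–S(1,2)= S(1,1)–S(2,1)= S(1,2)–S(1,3)= S(1,2)–N(2,2)≠ S(1,3)–S(2,3)= N(1,5)–N(1,6)= N(1,5)–N(2,5)= N(1,6)–N(2,6)=  → 1/9 unlike.
Row 2: S(2,1)–N(2,2)≠ S(2,1)–N(3,1)≠ N(2,2)–S(2,3)≠ N(2,2)–S(3,2)≠ S(2,3)–S(2,4)= S(2,3)–S(3,3)= S(2,4)–N(2,5)≠ S(2,4)–N(3,4)≠ N(2,5)–N(2,6)= N(2,5)–N(3,5)= N(2,6)–N(3,6)=  → 6/11 unlike.
Row 3: S(3,0)–N(3,1)≠ N(3,1)–S(3,2)≠ S(3,2)–S(3,3)= S(3,3)–N(3,4)≠ N(3,4)–N(3,5)= N(3,5)–N(3,6)=  → 3/6 unlike.
Total adjacent occupied pairs: 35; unlike-type pairs: 11.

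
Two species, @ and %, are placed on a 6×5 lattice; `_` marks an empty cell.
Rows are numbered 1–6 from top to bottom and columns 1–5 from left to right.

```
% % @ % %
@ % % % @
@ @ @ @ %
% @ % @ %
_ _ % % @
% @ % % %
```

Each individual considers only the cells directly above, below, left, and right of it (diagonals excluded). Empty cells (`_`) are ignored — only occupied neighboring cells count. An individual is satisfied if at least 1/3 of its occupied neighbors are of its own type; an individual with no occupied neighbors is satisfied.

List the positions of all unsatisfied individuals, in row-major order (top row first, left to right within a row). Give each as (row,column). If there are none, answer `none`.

Row 1: (1,1)% 1/2 ok · (1,2)% 2/3 ok · (1,3)@ 0/3 unhappy · (1,4)% 2/3 ok · (1,5)% 1/2 ok
Row 2: (2,1)@ 1/3 ok · (2,2)% 2/4 ok · (2,3)% 2/4 ok · (2,4)% 2/4 ok · (2,5)@ 0/3 unhappy
Row 3: (3,1)@ 2/3 ok · (3,2)@ 3/4 ok · (3,3)@ 2/4 ok · (3,4)@ 2/4 ok · (3,5)% 1/3 ok
Row 4: (4,1)% 0/2 unhappy · (4,2)@ 1/3 ok · (4,3)% 1/4 unhappy · (4,4)@ 1/4 unhappy · (4,5)% 1/3 ok
Row 5: (5,3)% 3/3 ok · (5,4)% 2/4 ok · (5,5)@ 0/3 unhappy
Row 6: (6,1)% 0/1 unhappy · (6,2)@ 0/2 unhappy · (6,3)% 2/3 ok · (6,4)% 3/3 ok · (6,5)% 1/2 ok

(1,3), (2,5), (4,1), (4,3), (4,4), (5,5), (6,1), (6,2)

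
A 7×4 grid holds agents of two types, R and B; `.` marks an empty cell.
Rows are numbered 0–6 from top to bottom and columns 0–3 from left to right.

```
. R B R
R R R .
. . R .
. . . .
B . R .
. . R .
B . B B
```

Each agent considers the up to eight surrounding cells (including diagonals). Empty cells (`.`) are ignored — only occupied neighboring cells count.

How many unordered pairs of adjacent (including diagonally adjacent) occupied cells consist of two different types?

Scan each occupied cell's neighbors to the right and below (and the two forward diagonals) so each pair is counted once.
Row 0: R(0,1)–B(0,2)≠ R(0,1)–R(1,1)= R(0,1)–R(1,2)= R(0,1)–R(1,0)= B(0,2)–R(0,3)≠ B(0,2)–R(1,2)≠ B(0,2)–R(1,1)≠ R(0,3)–R(1,2)=  → 4/8 unlike.
Row 1: R(1,0)–R(1,1)= R(1,1)–R(1,2)= R(1,1)–R(2,2)= R(1,2)–R(2,2)=  → 0/4 unlike.
Row 4: R(4,2)–R(5,2)=  → 0/1 unlike.
Row 5: R(5,2)–B(6,2)≠ R(5,2)–B(6,3)≠  → 2/2 unlike.
Row 6: B(6,2)–B(6,3)=  → 0/1 unlike.
Total adjacent occupied pairs: 16; unlike-type pairs: 6.

6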